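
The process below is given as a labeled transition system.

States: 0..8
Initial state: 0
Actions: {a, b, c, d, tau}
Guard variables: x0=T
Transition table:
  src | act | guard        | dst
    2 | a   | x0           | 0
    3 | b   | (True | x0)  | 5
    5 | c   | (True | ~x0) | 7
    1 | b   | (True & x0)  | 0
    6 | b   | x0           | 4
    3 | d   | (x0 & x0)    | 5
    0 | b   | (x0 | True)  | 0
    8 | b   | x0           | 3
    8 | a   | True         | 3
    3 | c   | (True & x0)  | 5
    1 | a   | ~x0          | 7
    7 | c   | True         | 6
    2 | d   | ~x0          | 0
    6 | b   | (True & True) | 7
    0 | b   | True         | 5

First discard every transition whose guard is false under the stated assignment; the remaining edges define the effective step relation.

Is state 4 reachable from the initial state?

After dropping false guards: 13 live edges.
depth 0: {0}
depth 1: {5}  cumulative {0,5}
depth 2: {7}  cumulative {0,5,7}
depth 3: {6}  cumulative {0,5,6,7}
depth 4: {4}  cumulative {0,4,5,6,7}
Reachable = {0,4,5,6,7}
trace reaching 4: b·c·c·b

Answer: REACHABLE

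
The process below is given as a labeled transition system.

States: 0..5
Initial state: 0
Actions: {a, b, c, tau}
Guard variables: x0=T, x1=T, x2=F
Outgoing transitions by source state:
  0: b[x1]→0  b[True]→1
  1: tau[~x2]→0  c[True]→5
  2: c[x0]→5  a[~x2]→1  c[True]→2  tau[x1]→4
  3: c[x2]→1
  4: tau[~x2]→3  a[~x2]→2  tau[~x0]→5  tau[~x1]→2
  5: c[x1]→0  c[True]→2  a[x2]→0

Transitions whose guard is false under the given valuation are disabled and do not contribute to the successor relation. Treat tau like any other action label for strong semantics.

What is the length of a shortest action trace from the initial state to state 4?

Answer: 4

Analysis:
Layered search for 4:
  L0 = {0}
  L1 = {1}
  L2 = {5}
  L3 = {2}
  L4 = {4}
4 enters at depth 4; path b·c·c·tau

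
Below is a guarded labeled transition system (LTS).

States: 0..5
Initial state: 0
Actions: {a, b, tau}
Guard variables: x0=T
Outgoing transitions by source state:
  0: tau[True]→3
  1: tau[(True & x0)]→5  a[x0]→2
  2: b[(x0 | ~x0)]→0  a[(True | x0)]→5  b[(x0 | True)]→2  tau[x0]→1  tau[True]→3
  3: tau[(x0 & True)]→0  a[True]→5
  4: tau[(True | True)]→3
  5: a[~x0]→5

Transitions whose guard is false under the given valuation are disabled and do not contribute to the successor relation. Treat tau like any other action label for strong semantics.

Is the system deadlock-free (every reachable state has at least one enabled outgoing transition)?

Reachable = {0,3,5}
  0: tau→3  [1 exit(s)]
  3: a→5  tau→0  [2 exit(s)]
  5: ∅  [STUCK]
Path to 5: tau·a

Answer: DEADLOCK at state 5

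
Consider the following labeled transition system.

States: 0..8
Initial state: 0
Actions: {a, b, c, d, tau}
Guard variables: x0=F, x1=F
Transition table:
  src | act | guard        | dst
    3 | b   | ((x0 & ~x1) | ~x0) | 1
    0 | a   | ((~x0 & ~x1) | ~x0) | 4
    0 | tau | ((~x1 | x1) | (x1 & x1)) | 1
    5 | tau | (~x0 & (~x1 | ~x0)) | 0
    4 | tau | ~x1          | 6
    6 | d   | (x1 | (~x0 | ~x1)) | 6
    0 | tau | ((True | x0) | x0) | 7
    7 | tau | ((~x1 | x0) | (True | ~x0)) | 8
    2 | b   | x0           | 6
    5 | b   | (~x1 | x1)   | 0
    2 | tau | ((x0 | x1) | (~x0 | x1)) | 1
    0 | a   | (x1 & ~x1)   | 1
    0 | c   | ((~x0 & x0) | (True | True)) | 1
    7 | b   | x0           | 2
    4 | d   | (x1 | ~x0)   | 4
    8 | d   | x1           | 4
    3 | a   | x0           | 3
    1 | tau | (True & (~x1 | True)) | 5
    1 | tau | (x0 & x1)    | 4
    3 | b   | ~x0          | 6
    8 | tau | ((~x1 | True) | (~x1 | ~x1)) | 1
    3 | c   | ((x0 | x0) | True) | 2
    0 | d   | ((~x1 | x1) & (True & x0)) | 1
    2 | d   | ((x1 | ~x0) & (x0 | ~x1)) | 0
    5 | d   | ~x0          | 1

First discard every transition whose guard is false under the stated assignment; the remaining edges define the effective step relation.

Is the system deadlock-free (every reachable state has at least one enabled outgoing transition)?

Answer: DEADLOCK-FREE

Working:
Reachable = {0,1,4,5,6,7,8}
  0: a→4  c→1  tau→1  tau→7  [4 out]
  1: tau→5  [1 out]
  4: d→4  tau→6  [2 out]
  5: b→0  d→1  tau→0  [3 out]
  6: d→6  [1 out]
  7: tau→8  [1 out]
  8: tau→1  [1 out]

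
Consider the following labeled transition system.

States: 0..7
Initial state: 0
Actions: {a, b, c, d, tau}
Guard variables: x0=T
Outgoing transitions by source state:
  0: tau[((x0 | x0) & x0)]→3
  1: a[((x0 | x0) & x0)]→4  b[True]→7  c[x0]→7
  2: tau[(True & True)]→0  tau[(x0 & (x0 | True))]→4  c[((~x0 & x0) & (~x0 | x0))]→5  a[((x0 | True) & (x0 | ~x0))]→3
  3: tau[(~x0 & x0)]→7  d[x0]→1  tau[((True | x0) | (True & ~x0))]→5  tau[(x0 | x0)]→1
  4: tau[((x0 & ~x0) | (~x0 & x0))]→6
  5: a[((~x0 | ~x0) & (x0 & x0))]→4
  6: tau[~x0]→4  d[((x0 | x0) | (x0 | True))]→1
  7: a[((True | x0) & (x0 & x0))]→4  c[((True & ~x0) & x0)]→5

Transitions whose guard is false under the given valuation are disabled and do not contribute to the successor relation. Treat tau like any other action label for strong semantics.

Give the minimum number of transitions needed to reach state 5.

Answer: 2

Trace:
BFS to 5:
  depth 0: {0}
  depth 1: {3}
  depth 2: {1,5}
depth(5)=2, e.g. tau·tau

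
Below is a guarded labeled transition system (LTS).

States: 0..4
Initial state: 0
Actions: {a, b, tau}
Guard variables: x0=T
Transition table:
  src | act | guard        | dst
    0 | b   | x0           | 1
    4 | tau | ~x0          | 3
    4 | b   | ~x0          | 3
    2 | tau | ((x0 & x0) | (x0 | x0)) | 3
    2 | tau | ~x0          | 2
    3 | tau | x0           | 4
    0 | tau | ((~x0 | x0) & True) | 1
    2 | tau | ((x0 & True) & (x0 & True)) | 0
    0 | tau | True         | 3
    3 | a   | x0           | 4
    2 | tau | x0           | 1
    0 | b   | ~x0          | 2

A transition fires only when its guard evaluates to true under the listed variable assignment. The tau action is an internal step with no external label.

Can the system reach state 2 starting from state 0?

After dropping false guards: 8 live edges.
depth 0: {0}
depth 1: {1,3}  now seen {0,1,3}
depth 2: {4}  now seen {0,1,3,4}
Reach set: {0,1,3,4}

Answer: UNREACHABLE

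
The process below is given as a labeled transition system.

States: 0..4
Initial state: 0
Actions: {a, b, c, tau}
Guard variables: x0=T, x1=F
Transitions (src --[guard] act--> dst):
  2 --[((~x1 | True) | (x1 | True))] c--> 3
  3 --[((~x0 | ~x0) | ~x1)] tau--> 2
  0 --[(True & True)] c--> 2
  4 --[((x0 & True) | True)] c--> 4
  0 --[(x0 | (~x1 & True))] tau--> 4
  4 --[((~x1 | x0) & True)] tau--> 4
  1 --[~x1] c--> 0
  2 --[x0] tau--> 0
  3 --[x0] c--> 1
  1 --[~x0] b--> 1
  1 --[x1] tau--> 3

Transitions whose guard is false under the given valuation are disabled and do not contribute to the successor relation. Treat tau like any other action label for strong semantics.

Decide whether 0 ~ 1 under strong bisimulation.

Refine partition for ~:
  P[0] = {{0,1,2,3,4}}
  P[1] = {{0,2,3,4},{1}}
  P[2] = {{0,2,4},{1},{3}}
  P[3] = {{0,4},{1},{2},{3}}
  P[4] = {{0},{1},{2},{3},{4}}
stable after 5 split(s): 5 block(s)
[0]={0}  [1]={1}

Answer: NOT BISIMILAR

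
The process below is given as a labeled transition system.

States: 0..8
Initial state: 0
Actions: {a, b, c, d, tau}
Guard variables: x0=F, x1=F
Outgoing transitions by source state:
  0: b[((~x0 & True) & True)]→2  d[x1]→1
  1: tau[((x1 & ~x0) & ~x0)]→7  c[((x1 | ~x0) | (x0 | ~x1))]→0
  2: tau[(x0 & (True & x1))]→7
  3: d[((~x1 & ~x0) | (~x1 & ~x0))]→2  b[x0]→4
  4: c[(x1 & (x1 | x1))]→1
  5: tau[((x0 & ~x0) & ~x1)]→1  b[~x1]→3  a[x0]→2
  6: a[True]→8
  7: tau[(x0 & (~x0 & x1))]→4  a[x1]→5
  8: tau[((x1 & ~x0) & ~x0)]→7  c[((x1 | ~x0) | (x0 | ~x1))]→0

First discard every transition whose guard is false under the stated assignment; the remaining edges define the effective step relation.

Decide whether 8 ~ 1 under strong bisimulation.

Compute ~ classes (split until stable):
  π0 = {{0,1,2,3,4,5,6,7,8}}
  π1 = {{0,5},{1,8},{2,4,7},{3},{6}}
  π2 = {{0},{1,8},{2,4,7},{3},{5},{6}}
stable after 3 split(s): 6 block(s)
[8]={1,8}  [1]={1,8}

Answer: BISIMILAR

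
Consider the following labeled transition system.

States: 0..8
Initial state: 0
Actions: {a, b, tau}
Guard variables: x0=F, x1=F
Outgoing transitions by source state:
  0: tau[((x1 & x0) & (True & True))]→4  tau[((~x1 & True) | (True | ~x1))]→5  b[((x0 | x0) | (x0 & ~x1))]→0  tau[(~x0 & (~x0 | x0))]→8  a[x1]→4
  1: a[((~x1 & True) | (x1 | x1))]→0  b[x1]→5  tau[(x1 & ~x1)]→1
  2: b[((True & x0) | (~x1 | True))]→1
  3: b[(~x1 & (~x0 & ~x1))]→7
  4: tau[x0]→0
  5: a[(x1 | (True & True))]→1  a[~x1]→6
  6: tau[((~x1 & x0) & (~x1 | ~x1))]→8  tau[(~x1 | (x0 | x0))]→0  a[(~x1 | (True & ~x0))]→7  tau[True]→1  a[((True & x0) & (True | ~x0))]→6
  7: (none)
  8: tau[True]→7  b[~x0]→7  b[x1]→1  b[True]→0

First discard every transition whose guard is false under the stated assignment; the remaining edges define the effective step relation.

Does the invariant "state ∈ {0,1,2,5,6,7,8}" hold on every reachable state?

Answer: INVARIANT HOLDS

Working:
Allowed set {0,1,2,5,6,7,8}
Reach set: {0,1,5,6,7,8}
  0: safe
  1: safe
  5: safe
  6: safe
  7: safe
  8: safe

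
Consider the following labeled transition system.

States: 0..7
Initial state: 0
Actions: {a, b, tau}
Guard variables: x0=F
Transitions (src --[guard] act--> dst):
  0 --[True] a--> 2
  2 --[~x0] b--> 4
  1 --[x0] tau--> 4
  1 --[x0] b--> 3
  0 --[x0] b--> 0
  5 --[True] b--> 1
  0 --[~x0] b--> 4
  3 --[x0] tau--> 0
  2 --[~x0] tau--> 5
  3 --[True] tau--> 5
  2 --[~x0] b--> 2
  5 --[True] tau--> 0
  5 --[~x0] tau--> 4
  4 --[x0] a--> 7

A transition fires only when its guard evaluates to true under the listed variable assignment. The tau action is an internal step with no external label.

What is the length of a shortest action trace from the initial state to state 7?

Answer: UNREACHABLE

Trace:
Breadth-first toward 7:
  Layer 0: {0}
  Layer 1: {2,4}
  Layer 2: {5}
  Layer 3: {1}
7 never appears.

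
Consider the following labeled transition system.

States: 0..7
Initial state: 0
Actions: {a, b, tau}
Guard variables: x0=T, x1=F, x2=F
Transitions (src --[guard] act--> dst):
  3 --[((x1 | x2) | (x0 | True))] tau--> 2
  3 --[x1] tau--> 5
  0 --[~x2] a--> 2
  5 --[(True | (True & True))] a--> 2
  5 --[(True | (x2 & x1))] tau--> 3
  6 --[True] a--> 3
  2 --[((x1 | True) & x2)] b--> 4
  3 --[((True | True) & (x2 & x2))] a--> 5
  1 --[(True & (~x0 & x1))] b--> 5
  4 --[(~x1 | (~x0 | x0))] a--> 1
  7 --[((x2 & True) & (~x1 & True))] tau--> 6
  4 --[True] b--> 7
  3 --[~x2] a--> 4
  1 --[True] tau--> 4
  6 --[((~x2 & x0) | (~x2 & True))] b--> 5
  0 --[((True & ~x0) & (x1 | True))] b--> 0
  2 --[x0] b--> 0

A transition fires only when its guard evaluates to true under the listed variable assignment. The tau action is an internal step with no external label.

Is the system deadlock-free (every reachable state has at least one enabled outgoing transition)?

Answer: DEADLOCK-FREE

Working:
R = {0,2}
  0: a→2  [1 out]
  2: b→0  [1 out]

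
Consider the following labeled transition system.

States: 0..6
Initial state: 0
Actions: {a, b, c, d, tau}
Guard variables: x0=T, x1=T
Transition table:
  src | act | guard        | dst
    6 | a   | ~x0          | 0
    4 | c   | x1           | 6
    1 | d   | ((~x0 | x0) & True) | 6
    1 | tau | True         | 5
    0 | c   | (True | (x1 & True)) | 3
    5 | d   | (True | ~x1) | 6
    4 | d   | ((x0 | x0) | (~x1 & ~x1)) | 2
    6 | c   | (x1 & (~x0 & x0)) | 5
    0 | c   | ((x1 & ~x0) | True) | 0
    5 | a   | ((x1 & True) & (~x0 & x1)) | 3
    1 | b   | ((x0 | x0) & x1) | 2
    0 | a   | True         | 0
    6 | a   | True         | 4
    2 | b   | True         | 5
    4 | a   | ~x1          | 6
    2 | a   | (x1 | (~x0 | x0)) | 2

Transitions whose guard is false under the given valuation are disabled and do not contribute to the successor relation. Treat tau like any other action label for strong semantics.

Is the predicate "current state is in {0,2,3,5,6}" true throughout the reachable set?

Inv-set: {0,2,3,5,6}
Reachable = {0,3}
  0: ok
  3: ok

Answer: INVARIANT HOLDS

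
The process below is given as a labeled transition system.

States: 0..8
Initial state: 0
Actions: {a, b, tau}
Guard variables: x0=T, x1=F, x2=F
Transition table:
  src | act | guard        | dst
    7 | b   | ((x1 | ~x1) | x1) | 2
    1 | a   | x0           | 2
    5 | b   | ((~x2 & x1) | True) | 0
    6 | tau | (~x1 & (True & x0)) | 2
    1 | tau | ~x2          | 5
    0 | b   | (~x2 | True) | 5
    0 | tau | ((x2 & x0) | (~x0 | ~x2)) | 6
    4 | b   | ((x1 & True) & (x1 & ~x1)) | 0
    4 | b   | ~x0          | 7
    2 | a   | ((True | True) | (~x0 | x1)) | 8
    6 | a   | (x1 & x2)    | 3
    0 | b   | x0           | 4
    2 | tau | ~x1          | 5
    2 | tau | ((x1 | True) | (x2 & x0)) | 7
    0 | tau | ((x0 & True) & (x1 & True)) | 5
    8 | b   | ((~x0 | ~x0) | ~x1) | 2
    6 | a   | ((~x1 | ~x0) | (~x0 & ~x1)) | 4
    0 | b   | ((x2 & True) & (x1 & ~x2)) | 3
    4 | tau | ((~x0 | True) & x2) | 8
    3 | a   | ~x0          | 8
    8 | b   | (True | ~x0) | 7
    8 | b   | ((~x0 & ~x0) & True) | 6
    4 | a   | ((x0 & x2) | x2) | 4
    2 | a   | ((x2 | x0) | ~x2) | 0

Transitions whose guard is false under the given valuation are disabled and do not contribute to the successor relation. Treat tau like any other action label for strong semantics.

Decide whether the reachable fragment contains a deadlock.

Reach set: {0,2,4,5,6,7,8}
  0: b→4  b→5  tau→6  [3 exit(s)]
  2: a→0  a→8  tau→5  tau→7  [4 exit(s)]
  4: ∅  [STUCK]
  5: b→0  [1 exit(s)]
  6: a→4  tau→2  [2 exit(s)]
  7: b→2  [1 exit(s)]
  8: b→2  b→7  [2 exit(s)]
trace reaching 4: b

Answer: DEADLOCK at state 4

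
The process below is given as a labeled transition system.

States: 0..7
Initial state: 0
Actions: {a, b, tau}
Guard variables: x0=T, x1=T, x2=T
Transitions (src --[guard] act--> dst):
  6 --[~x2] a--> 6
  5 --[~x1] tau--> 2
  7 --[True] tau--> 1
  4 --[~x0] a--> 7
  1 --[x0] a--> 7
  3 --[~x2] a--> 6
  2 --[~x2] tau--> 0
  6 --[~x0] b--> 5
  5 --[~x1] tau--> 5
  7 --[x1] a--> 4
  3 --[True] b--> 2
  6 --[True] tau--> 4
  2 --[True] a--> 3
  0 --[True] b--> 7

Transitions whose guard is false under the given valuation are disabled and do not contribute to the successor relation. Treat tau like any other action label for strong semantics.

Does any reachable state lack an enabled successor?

Answer: DEADLOCK at state 4

Working:
Reach set: {0,1,4,7}
  0: b→7  [1 out]
  1: a→7  [1 out]
  4: ∅  [no exit]
  7: a→4  tau→1  [2 out]
witness 4: b·a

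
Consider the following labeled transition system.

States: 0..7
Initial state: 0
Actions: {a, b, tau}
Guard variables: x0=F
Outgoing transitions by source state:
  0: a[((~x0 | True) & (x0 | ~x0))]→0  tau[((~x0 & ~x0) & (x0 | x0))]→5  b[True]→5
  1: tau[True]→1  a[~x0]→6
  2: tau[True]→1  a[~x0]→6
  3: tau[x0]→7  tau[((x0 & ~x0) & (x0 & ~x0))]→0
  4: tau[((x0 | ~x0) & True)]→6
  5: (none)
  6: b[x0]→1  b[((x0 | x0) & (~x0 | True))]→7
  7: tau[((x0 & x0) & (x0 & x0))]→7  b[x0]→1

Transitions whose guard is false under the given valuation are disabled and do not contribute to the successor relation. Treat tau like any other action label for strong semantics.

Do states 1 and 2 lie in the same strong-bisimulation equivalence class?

Refine partition for ~:
  P[0] = {{0,1,2,3,4,5,6,7}}
  P[1] = {{0},{1,2},{3,5,6,7},{4}}
stable after 2 split(s): 4 block(s)
[1]={1,2}  [2]={1,2}

Answer: BISIMILAR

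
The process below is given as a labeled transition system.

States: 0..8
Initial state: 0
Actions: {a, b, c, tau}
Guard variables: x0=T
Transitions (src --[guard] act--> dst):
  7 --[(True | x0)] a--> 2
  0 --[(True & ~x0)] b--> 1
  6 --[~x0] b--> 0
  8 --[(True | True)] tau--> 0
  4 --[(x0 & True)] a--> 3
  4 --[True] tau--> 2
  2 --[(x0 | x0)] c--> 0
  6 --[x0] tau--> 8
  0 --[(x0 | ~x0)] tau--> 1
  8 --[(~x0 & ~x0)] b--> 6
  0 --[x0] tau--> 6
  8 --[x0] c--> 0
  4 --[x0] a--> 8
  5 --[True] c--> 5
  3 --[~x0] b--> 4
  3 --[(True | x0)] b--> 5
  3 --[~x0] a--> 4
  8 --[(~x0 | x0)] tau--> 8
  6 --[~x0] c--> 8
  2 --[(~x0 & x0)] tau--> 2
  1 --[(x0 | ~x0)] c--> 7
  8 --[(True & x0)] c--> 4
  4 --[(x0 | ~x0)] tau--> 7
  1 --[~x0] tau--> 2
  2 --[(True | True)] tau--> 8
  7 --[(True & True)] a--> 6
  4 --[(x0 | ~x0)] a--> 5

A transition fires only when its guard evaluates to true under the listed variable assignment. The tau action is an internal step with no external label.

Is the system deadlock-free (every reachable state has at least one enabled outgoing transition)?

Answer: DEADLOCK-FREE

Analysis:
Reach set: {0,1,2,3,4,5,6,7,8}
  0: tau→1  tau→6  [deg 2]
  1: c→7  [deg 1]
  2: c→0  tau→8  [deg 2]
  3: b→5  [deg 1]
  4: a→3  a→5  a→8  tau→2  tau→7  [deg 5]
  5: c→5  [deg 1]
  6: tau→8  [deg 1]
  7: a→2  a→6  [deg 2]
  8: c→0  c→4  tau→0  tau→8  [deg 4]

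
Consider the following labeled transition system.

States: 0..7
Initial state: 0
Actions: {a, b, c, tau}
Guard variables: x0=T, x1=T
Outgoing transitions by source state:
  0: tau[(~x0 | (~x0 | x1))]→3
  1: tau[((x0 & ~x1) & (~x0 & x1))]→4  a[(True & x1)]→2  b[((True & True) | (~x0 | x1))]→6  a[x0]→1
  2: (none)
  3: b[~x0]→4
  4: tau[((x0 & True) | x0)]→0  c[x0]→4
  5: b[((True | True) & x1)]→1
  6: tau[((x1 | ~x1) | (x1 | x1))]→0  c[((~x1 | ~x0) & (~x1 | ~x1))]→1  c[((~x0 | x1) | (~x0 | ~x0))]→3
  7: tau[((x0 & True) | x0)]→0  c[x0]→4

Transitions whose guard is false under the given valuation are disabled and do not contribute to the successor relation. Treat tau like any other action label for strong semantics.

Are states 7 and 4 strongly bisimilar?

Answer: BISIMILAR

Analysis:
Compute ~ classes (split until stable):
  round 0: {{0,1,2,3,4,5,6,7}}
  round 1: {{0},{1},{2,3},{4,6,7},{5}}
  round 2: {{0},{1},{2,3},{4,7},{5},{6}}
6 equivalence class(es) (converged in 3)
class of 7: {4,7}; class of 4: {4,7}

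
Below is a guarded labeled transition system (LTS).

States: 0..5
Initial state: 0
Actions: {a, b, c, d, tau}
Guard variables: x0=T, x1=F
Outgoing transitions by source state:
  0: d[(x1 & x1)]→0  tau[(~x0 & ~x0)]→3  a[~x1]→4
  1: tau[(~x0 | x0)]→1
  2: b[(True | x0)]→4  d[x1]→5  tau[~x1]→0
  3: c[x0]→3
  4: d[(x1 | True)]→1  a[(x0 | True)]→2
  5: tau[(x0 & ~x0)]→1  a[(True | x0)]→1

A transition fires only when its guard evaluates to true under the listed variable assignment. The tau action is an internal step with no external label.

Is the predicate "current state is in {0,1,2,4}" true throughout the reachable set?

Inv-set: {0,1,2,4}
Reach set: {0,1,2,4}
  0: safe
  1: safe
  2: safe
  4: safe

Answer: INVARIANT HOLDS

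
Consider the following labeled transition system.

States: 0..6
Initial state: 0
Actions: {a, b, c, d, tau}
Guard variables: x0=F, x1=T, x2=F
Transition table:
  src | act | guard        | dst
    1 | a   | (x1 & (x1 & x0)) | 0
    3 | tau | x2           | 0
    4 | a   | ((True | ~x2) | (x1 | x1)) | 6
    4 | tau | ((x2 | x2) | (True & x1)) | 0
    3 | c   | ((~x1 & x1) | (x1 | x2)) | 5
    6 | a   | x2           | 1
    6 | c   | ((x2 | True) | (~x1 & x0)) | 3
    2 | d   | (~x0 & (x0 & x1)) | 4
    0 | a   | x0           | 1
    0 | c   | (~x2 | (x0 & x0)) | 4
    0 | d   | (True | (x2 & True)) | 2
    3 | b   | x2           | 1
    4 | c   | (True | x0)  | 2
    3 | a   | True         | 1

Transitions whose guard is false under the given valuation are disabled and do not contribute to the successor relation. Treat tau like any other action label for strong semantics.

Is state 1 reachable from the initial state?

Guard filter leaves 8 enabled edge(s).
L0 = {0}
L1 = {2,4}  cumulative {0,2,4}
L2 = {6}  cumulative {0,2,4,6}
L3 = {3}  cumulative {0,2,3,4,6}
L4 = {1,5}  cumulative {0,1,2,3,4,5,6}
R = {0,1,2,3,4,5,6}
witness 1: c·a·c·a

Answer: REACHABLE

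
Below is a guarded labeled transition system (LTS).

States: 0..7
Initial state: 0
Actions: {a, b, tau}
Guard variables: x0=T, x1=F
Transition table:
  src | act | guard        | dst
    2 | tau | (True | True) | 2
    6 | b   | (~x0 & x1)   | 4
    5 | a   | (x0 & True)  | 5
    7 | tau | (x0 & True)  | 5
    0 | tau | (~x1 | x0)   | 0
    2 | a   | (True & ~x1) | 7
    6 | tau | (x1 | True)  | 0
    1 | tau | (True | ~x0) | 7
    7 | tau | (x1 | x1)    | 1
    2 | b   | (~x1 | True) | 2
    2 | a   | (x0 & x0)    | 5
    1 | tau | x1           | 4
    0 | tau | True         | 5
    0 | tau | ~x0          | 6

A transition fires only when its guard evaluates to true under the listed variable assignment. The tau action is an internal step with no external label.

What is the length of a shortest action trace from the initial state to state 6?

BFS to 6:
  L0 = {0}
  L1 = {5}
6 never appears.

Answer: UNREACHABLE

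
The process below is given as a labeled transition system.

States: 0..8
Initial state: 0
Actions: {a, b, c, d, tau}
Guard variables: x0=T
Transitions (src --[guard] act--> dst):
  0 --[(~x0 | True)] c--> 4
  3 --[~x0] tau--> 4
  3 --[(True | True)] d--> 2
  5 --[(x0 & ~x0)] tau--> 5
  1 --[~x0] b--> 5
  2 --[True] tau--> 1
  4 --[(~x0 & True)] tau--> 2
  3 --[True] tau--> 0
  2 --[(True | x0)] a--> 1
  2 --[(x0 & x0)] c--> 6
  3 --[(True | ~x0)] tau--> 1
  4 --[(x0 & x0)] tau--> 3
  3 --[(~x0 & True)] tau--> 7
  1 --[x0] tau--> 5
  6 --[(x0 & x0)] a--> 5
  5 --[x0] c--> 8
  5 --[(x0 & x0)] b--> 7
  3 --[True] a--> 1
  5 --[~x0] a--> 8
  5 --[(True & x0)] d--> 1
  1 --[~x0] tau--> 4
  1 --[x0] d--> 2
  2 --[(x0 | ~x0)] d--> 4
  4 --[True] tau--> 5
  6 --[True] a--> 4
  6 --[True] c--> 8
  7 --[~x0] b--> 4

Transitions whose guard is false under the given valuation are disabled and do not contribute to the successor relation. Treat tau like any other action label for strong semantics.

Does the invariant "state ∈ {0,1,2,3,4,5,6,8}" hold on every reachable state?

Allowed set {0,1,2,3,4,5,6,8}
R = {0,1,2,3,4,5,6,7,8}
  0: ok
  1: ok
  2: ok
  3: ok
  4: ok
  5: ok
  6: ok
  7: VIOLATES
  8: ok
counterexample path to 7: c·tau·b

Answer: INVARIANT VIOLATED at state 7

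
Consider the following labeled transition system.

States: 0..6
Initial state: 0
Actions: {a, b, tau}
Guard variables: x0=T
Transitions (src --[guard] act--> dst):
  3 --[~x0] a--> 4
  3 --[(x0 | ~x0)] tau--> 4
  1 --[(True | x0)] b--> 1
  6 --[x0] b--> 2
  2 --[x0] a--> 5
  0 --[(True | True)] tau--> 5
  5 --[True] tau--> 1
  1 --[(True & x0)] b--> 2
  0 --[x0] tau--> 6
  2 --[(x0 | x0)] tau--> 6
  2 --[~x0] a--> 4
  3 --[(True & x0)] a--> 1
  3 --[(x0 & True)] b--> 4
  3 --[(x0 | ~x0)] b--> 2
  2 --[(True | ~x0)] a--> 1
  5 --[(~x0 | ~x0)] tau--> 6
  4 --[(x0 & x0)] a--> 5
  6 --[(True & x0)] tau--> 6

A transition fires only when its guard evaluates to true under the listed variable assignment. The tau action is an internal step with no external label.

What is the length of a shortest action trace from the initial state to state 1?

Answer: 2

Trace:
Breadth-first toward 1:
  L0 = {0}
  L1 = {5,6}
  L2 = {1,2}
first hit 1 at d=2 via tau·tau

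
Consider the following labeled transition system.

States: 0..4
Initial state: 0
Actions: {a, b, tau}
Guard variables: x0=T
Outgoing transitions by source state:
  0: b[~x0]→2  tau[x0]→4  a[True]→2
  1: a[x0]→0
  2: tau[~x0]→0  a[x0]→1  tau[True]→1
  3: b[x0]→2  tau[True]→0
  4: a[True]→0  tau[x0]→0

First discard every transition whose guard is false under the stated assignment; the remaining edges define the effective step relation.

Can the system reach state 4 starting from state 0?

Answer: REACHABLE

Working:
After dropping false guards: 9 live edges.
Layer 0: {0}
Layer 1: {2,4}  cumulative {0,2,4}
Layer 2: {1}  cumulative {0,1,2,4}
R = {0,1,2,4}
trace reaching 4: tau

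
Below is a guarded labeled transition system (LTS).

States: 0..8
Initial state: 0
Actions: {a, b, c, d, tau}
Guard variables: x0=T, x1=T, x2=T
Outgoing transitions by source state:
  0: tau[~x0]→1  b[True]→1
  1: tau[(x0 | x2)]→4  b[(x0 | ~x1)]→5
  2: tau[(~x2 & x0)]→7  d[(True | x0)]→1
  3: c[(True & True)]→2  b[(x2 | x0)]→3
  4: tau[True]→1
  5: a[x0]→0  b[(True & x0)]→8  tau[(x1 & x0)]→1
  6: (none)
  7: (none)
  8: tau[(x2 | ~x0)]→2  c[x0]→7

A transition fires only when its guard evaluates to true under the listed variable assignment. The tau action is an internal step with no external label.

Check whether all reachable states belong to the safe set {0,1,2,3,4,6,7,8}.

Inv-set: {0,1,2,3,4,6,7,8}
R = {0,1,2,4,5,7,8}
  0: ✓
  1: ✓
  2: ✓
  4: ✓
  5: ✗ unsafe
  7: ✓
  8: ✓
counterexample path to 5: b·b

Answer: INVARIANT VIOLATED at state 5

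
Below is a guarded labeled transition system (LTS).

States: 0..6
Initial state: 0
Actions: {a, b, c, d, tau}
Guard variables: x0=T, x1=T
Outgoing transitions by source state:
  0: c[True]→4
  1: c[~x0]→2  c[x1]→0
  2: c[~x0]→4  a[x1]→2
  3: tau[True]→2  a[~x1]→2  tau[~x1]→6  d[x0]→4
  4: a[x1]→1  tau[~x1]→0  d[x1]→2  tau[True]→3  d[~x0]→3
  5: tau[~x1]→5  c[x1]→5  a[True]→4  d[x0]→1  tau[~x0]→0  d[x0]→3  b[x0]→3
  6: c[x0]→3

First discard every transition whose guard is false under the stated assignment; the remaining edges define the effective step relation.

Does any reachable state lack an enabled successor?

Answer: DEADLOCK-FREE

Working:
Reach set: {0,1,2,3,4}
  0: c→4  [deg 1]
  1: c→0  [deg 1]
  2: a→2  [deg 1]
  3: d→4  tau→2  [deg 2]
  4: a→1  d→2  tau→3  [deg 3]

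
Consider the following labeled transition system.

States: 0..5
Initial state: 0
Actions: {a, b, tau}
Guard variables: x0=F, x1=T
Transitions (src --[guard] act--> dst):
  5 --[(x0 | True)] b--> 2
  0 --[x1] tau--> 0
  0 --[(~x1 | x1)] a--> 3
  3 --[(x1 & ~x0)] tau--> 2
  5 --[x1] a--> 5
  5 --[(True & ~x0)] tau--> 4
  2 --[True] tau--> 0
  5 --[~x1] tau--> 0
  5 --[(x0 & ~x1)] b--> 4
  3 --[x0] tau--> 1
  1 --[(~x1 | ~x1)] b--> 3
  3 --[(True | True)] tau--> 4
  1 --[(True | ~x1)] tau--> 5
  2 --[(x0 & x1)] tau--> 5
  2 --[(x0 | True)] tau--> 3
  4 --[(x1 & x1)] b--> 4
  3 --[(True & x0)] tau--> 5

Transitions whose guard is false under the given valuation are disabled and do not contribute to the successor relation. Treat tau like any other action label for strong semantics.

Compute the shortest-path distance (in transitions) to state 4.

Answer: 2

Trace:
Breadth-first toward 4:
  depth 0: {0}
  depth 1: {3}
  depth 2: {2,4}
first hit 4 at d=2 via a·tau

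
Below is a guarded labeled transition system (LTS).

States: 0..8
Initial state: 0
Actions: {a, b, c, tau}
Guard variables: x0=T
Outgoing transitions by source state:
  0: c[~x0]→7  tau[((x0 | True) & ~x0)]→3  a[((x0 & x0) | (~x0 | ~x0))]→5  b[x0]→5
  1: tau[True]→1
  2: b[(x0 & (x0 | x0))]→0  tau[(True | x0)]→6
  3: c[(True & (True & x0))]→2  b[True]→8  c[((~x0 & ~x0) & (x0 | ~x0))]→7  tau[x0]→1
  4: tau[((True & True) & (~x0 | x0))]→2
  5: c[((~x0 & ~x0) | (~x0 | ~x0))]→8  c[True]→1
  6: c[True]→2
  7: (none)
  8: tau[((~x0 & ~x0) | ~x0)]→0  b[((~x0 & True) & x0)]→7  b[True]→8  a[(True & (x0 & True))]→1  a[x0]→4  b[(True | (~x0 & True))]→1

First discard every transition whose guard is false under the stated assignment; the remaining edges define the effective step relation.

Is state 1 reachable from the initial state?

15 transition(s) survive guard evaluation.
L0 = {0}
L1 = {5}  total {0,5}
L2 = {1}  total {0,1,5}
Reachable = {0,1,5}
Path to 1: a·c

Answer: REACHABLE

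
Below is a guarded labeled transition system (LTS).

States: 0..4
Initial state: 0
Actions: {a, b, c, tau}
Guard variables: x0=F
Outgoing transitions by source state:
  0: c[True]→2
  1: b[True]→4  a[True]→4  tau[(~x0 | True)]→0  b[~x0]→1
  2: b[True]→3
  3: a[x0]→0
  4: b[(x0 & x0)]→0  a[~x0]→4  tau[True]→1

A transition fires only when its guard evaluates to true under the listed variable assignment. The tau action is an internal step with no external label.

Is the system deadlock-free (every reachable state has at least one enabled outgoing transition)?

Answer: DEADLOCK at state 3

Analysis:
Reach set: {0,2,3}
  0: c→2  [1 exit(s)]
  2: b→3  [1 exit(s)]
  3: ∅  [STUCK]
witness 3: c·b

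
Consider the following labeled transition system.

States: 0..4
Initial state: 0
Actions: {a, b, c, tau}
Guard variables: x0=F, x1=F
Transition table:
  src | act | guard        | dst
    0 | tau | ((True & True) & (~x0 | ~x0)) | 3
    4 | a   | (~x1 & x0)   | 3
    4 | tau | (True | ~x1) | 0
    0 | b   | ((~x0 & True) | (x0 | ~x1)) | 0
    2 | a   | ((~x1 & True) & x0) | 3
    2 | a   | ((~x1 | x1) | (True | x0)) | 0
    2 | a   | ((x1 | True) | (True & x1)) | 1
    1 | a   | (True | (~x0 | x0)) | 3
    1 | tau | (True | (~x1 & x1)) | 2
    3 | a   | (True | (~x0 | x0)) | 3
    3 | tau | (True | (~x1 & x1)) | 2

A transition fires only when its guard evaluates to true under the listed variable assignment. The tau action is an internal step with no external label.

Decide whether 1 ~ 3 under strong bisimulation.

Bisimulation quotient by refinement:
  round 0: {{0,1,2,3,4}}
  round 1: {{0},{1,3},{2},{4}}
stable after 2 split(s): 4 block(s)
class of 1: {1,3}; class of 3: {1,3}

Answer: BISIMILAR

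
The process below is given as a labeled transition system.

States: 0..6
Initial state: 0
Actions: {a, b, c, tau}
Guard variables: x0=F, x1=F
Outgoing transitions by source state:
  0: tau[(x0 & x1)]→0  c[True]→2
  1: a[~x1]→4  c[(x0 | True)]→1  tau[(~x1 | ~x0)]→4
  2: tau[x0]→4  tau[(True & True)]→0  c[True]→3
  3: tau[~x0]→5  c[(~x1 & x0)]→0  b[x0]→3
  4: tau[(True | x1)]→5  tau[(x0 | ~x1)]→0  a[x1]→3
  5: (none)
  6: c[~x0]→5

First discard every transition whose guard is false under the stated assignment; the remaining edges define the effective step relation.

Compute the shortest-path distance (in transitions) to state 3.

Layered search for 3:
  Layer 0: {0}
  Layer 1: {2}
  Layer 2: {3}
depth(3)=2, e.g. c·c

Answer: 2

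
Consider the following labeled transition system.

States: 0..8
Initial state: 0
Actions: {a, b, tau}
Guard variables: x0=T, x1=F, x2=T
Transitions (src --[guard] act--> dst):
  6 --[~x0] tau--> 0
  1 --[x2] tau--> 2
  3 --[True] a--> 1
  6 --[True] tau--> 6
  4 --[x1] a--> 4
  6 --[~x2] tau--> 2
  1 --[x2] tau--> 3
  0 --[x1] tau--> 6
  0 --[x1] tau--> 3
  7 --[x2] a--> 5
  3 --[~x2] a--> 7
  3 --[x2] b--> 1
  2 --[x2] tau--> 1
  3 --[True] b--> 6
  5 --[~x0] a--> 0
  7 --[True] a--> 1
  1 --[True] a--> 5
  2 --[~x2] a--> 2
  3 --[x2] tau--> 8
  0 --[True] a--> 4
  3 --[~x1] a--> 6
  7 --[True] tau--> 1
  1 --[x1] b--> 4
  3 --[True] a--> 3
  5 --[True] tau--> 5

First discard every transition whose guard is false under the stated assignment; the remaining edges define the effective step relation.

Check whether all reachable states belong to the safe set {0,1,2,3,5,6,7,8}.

Allowed set {0,1,2,3,5,6,7,8}
Reach set: {0,4}
  0: ✓
  4: ✗ unsafe
witness against invariant: a → 4

Answer: INVARIANT VIOLATED at state 4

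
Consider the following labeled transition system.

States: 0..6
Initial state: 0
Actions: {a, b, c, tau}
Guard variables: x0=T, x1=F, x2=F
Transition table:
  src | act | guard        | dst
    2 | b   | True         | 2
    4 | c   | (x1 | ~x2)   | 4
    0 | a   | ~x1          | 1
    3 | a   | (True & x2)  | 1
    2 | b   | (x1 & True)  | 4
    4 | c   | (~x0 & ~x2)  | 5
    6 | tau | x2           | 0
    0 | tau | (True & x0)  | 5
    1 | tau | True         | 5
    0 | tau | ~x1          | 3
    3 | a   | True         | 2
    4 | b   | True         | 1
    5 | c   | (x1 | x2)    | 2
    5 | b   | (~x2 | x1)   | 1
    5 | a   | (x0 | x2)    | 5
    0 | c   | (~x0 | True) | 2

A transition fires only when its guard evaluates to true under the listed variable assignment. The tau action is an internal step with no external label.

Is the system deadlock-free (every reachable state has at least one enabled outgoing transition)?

Reach set: {0,1,2,3,5}
  0: a→1  c→2  tau→3  tau→5  [4 out]
  1: tau→5  [1 out]
  2: b→2  [1 out]
  3: a→2  [1 out]
  5: a→5  b→1  [2 out]

Answer: DEADLOCK-FREE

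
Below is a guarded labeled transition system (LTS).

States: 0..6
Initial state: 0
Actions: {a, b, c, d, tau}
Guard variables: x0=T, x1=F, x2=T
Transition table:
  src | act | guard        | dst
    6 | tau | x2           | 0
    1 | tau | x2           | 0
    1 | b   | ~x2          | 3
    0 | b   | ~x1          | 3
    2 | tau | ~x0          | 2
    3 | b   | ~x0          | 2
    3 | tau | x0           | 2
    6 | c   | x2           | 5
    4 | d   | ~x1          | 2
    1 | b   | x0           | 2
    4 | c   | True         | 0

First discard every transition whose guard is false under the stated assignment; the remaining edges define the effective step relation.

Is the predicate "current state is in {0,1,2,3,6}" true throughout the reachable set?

Safe = {0,1,2,3,6}
Reach set: {0,2,3}
  0: ✓
  2: ✓
  3: ✓

Answer: INVARIANT HOLDS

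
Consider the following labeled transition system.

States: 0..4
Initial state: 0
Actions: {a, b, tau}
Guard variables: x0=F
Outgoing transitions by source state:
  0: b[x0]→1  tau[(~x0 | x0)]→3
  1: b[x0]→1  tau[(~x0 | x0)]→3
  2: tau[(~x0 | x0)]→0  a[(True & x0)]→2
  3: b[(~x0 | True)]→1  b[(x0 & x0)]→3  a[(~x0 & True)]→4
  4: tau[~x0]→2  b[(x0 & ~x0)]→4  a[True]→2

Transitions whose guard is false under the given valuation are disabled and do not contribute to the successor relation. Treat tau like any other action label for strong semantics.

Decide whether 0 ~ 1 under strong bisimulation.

Refine partition for ~:
  P[0] = {{0,1,2,3,4}}
  P[1] = {{0,1,2},{3},{4}}
  P[2] = {{0,1},{2},{3},{4}}
stable after 3 split(s): 4 block(s)
class of 0: {0,1}; class of 1: {0,1}

Answer: BISIMILAR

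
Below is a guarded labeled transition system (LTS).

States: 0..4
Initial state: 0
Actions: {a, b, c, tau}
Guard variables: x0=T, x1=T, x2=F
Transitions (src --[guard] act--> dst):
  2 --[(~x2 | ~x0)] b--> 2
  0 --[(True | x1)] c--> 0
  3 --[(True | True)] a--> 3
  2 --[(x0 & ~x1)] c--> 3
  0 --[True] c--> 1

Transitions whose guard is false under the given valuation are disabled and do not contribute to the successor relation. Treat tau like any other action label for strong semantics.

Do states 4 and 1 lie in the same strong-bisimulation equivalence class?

Answer: BISIMILAR

Analysis:
Compute ~ classes (split until stable):
  π0 = {{0,1,2,3,4}}
  π1 = {{0},{1,4},{2},{3}}
4 equivalence class(es) (converged in 2)
[4]={1,4}  [1]={1,4}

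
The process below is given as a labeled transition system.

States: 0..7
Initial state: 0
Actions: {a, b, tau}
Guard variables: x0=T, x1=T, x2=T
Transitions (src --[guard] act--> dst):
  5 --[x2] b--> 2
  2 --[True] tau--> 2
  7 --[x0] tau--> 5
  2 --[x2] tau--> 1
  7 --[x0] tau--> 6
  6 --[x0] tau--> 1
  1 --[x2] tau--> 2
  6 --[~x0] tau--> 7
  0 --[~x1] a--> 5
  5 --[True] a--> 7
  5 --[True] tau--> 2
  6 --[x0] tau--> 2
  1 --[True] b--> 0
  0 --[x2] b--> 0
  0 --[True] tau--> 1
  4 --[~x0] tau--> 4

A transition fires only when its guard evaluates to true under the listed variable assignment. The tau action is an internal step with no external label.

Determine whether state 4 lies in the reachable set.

Answer: UNREACHABLE

Working:
13 transition(s) survive guard evaluation.
Layer 0: {0}
Layer 1: {1}  total {0,1}
Layer 2: {2}  total {0,1,2}
Reachable = {0,1,2}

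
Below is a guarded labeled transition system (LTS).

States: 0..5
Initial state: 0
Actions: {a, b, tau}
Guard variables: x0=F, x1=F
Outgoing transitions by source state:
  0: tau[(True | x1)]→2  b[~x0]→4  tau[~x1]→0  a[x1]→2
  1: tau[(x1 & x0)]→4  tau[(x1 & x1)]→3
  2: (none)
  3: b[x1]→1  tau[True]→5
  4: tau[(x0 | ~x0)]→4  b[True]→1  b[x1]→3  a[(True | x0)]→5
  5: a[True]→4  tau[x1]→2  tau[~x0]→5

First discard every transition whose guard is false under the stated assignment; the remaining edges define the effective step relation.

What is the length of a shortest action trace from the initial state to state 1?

Breadth-first toward 1:
  depth 0: {0}
  depth 1: {2,4}
  depth 2: {1,5}
depth(1)=2, e.g. b·b

Answer: 2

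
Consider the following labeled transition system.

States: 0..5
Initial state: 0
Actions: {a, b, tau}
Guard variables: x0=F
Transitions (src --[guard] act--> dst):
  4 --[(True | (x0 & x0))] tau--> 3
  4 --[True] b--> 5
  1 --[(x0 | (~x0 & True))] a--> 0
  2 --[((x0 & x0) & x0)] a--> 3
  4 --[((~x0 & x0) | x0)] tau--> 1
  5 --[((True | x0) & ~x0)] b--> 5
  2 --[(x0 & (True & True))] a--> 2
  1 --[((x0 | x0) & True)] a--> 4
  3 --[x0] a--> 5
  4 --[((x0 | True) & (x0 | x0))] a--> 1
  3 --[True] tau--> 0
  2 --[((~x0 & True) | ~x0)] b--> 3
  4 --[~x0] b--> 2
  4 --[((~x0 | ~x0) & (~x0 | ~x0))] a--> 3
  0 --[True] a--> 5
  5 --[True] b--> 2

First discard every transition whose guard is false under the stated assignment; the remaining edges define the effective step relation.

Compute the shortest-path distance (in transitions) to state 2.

Breadth-first toward 2:
  Layer 0: {0}
  Layer 1: {5}
  Layer 2: {2}
depth(2)=2, e.g. a·b

Answer: 2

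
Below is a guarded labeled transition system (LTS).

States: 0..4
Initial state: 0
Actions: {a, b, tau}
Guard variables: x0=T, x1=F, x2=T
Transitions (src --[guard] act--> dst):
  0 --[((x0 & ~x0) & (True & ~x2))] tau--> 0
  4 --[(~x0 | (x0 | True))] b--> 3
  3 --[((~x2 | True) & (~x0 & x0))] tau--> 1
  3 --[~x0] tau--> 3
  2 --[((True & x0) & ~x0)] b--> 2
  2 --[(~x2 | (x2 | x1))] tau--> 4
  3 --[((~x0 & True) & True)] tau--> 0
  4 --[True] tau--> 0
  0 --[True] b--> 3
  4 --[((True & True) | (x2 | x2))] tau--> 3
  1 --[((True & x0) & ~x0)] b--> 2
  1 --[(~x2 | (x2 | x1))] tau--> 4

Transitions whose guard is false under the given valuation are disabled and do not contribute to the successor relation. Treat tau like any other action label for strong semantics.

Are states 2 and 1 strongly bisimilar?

Answer: BISIMILAR

Trace:
Refine partition for ~:
  round 0: {{0,1,2,3,4}}
  round 1: {{0},{1,2},{3},{4}}
Fixed point at round 2; 4 class(es).
2∈{1,2}, 1∈{1,2}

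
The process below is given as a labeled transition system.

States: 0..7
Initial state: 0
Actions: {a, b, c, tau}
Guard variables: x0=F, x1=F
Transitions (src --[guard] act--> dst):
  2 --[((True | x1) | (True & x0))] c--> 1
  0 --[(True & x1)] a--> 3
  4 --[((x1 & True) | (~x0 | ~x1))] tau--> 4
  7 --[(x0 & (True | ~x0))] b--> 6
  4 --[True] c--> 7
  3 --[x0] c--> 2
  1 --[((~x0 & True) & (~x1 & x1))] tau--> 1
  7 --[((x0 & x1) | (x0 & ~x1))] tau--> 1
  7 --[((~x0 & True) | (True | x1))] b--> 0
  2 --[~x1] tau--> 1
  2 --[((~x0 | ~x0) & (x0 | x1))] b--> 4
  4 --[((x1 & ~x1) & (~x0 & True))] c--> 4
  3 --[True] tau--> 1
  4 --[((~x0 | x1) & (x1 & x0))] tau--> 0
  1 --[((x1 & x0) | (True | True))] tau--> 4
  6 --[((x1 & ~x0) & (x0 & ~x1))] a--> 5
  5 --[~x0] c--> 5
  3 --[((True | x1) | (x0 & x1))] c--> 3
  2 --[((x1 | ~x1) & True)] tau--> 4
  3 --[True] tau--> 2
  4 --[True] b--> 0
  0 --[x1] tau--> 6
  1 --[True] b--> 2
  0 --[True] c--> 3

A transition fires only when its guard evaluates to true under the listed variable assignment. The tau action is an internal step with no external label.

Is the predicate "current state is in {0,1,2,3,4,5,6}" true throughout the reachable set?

Answer: INVARIANT VIOLATED at state 7

Trace:
Inv-set: {0,1,2,3,4,5,6}
R = {0,1,2,3,4,7}
  0: ok
  1: ok
  2: ok
  3: ok
  4: ok
  7: outside
reach 7 via c·tau·tau·c — violates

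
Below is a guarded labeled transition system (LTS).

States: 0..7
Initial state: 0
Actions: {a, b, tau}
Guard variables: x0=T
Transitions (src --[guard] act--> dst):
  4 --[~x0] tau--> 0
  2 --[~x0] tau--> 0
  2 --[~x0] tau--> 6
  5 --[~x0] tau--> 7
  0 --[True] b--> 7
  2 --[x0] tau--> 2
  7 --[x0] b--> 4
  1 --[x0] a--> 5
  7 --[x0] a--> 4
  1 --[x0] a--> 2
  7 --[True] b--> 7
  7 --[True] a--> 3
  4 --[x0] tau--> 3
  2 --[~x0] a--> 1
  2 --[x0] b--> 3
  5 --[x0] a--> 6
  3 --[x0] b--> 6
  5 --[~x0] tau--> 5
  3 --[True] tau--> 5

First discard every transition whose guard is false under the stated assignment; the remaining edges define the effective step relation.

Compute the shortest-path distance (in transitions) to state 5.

BFS to 5:
  Layer 0: {0}
  Layer 1: {7}
  Layer 2: {3,4}
  Layer 3: {5,6}
depth(5)=3, e.g. b·a·tau

Answer: 3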